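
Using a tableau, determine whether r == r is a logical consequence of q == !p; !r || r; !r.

Initial set: {(q == !p); (!r || r); !r; !(r == r)}.
(q == !p): β-rule — branch into q, !p  //  !q, !!p.
  branch 1 (add q, !p):
    (!r || r): β-rule — branch into !r  //  r.
      branch 1.1 (add !r):
        !(r == r): β-rule — branch into r, !r  //  !r, r.
          branch 1.1.1 (add r, !r):
            × closes — contains both r and !r.
          branch 1.1.2 (add !r, r):
            × closes — contains both r and !r.
      branch 1.2 (add r):
        × closes — contains both r and !r.
  branch 2 (add !q, !!p):
    (!r || r): β-rule — branch into !r  //  r.
      branch 2.1 (add !r):
        !(r == r): β-rule — branch into r, !r  //  !r, r.
          branch 2.1.1 (add r, !r):
            × closes — contains both r and !r.
          branch 2.1.2 (add !r, r):
            × closes — contains both r and !r.
      branch 2.2 (add r):
        × closes — contains both r and !r.
All 6 branches close.
Every branch closed, so the premises entail the conclusion.

Yes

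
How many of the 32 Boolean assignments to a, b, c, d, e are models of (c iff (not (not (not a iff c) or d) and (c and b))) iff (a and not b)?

14

Initial set: {((c iff (not (not (not a iff c) or d) and (c and b))) iff (a and not b))}.
((c iff (not (not (not a iff c) or d) and (c and b))) iff (a and not b)): β-rule — branch into (c iff (not (not (not a iff c) or d) and (c and b))), (a and not b)  //  not (c iff (not (not (not a iff c) or d) and (c and b))), not (a and not b).
  branch 1 (add (c iff (not (not (not a iff c) or d) and (c and b))), (a and not b)):
    (a and not b): α-rule — add a, not b.
    (c iff (not (not (not a iff c) or d) and (c and b))): β-rule — branch into c, (not (not (not a iff c) or d) and (c and b))  //  not c, not (not (not (not a iff c) or d) and (c and b)).
      branch 1.1 (add c, (not (not (not a iff c) or d) and (c and b))):
        (not (not (not a iff c) or d) and (c and b)): α-rule — add not (not (not a iff c) or d), (c and b).
        not (not (not a iff c) or d): α-rule — add not not (not a iff c), not d.
        (c and b): α-rule — add c, b.
        × closes — contains both b and not b.
      branch 1.2 (add not c, not (not (not (not a iff c) or d) and (c and b))):
        not (not (not (not a iff c) or d) and (c and b)): β-rule — branch into not not (not (not a iff c) or d)  //  not (c and b).
          branch 1.2.1 (add not not (not (not a iff c) or d)):
            not not (not (not a iff c) or d): β-rule — branch into not (not a iff c)  //  d.
              branch 1.2.1.1 (add not (not a iff c)):
                not (not a iff c): β-rule — branch into not a, not c  //  not not a, c.
                  branch 1.2.1.1.1 (add not a, not c):
                    × closes — contains both a and not a.
                  branch 1.2.1.1.2 (add not not a, c):
                    × closes — contains both c and not c.
              branch 1.2.1.2 (add d):
                ○ open, literals {a=1, b=0, c=0, d=1}.
          branch 1.2.2 (add not (c and b)):
            not (c and b): β-rule — branch into not c  //  not b.
              branch 1.2.2.1 (add not c):
                ○ open, literals {a=1, b=0, c=0}.
              branch 1.2.2.2 (add not b):
                ○ open, literals {a=1, b=0, c=0}.
  branch 2 (add not (c iff (not (not (not a iff c) or d) and (c and b))), not (a and not b)):
    not (c iff (not (not (not a iff c) or d) and (c and b))): β-rule — branch into c, not (not (not (not a iff c) or d) and (c and b))  //  not c, (not (not (not a iff c) or d) and (c and b)).
      branch 2.1 (add c, not (not (not (not a iff c) or d) and (c and b))):
        not (a and not b): β-rule — branch into not a  //  not not b.
          branch 2.1.1 (add not a):
            not (not (not (not a iff c) or d) and (c and b)): β-rule — branch into not not (not (not a iff c) or d)  //  not (c and b).
              branch 2.1.1.1 (add not not (not (not a iff c) or d)):
                not not (not (not a iff c) or d): β-rule — branch into not (not a iff c)  //  d.
                  branch 2.1.1.1.1 (add not (not a iff c)):
                    not (not a iff c): β-rule — branch into not a, not c  //  not not a, c.
                      branch 2.1.1.1.1.1 (add not a, not c):
                        × closes — contains both c and not c.
                      branch 2.1.1.1.1.2 (add not not a, c):
                        × closes — contains both a and not a.
                  branch 2.1.1.1.2 (add d):
                    ○ open, literals {a=0, c=1, d=1}.
              branch 2.1.1.2 (add not (c and b)):
                not (c and b): β-rule — branch into not c  //  not b.
                  branch 2.1.1.2.1 (add not c):
                    × closes — contains both c and not c.
                  branch 2.1.1.2.2 (add not b):
                    ○ open, literals {a=0, b=0, c=1}.
          branch 2.1.2 (add not not b):
            not (not (not (not a iff c) or d) and (c and b)): β-rule — branch into not not (not (not a iff c) or d)  //  not (c and b).
              branch 2.1.2.1 (add not not (not (not a iff c) or d)):
                not not (not (not a iff c) or d): β-rule — branch into not (not a iff c)  //  d.
                  branch 2.1.2.1.1 (add not (not a iff c)):
                    not (not a iff c): β-rule — branch into not a, not c  //  not not a, c.
                      branch 2.1.2.1.1.1 (add not a, not c):
                        × closes — contains both c and not c.
                      branch 2.1.2.1.1.2 (add not not a, c):
                        ○ open, literals {a=1, b=1, c=1}.
                  branch 2.1.2.1.2 (add d):
                    ○ open, literals {b=1, c=1, d=1}.
              branch 2.1.2.2 (add not (c and b)):
                not (c and b): β-rule — branch into not c  //  not b.
                  branch 2.1.2.2.1 (add not c):
                    × closes — contains both c and not c.
                  branch 2.1.2.2.2 (add not b):
                    × closes — contains both b and not b.
      branch 2.2 (add not c, (not (not (not a iff c) or d) and (c and b))):
        (not (not (not a iff c) or d) and (c and b)): α-rule — add not (not (not a iff c) or d), (c and b).
        not (not (not a iff c) or d): α-rule — add not not (not a iff c), not d.
        (c and b): α-rule — add c, b.
        × closes — contains both c and not c.
10 branches closed, 7 open.
Each open branch fixes some atoms; the unmentioned ones are free. Counting distinct full assignments: branch {a=1, b=0, c=0, d=1} (e) contributes 2 new; branch {a=1, b=0, c=0} (d, e) contributes 2 new; branch {a=1, b=0, c=0} (d, e) contributes 0 new; branch {a=0, c=1, d=1} (b, e) contributes 4 new; branch {a=0, b=0, c=1} (d, e) contributes 2 new; branch {a=1, b=1, c=1} (d, e) contributes 4 new; branch {b=1, c=1, d=1} (a, e) contributes 0 new. Total: 14.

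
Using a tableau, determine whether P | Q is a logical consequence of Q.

Initial set: {T Q; F (P | Q)}.
F (P | Q): α-rule — add F P, F Q.
× closes — contains both Q and ~Q.
All 1 branch closes.
Every branch closed, so the premises entail the conclusion.

Yes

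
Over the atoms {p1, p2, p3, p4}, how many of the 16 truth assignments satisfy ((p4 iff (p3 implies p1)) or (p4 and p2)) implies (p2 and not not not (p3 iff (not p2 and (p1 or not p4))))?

Initial set: {T (((p4 iff (p3 implies p1)) or (p4 and p2)) implies (p2 and not not not (p3 iff (not p2 and (p1 or not p4)))))}.
T (((p4 iff (p3 implies p1)) or (p4 and p2)) implies (p2 and not not not (p3 iff (not p2 and (p1 or not p4))))): β-rule — branch into F ((p4 iff (p3 implies p1)) or (p4 and p2))  //  T (p2 and not not not (p3 iff (not p2 and (p1 or not p4)))).
  branch 1 (add F ((p4 iff (p3 implies p1)) or (p4 and p2))):
    F ((p4 iff (p3 implies p1)) or (p4 and p2)): α-rule — add F (p4 iff (p3 implies p1)), F (p4 and p2).
    F (p4 iff (p3 implies p1)): β-rule — branch into T p4, F (p3 implies p1)  //  F p4, T (p3 implies p1).
      branch 1.1 (add T p4, F (p3 implies p1)):
        F (p3 implies p1): α-rule — add T p3, F p1.
        F (p4 and p2): β-rule — branch into F p4  //  F p2.
          branch 1.1.1 (add F p4):
            × closes — contains both p4 and not p4.
          branch 1.1.2 (add F p2):
            ○ open, literals {p1=F, p2=F, p3=T, p4=T}.
      branch 1.2 (add F p4, T (p3 implies p1)):
        F (p4 and p2): β-rule — branch into F p4  //  F p2.
          branch 1.2.1 (add F p4):
            T (p3 implies p1): β-rule — branch into F p3  //  T p1.
              branch 1.2.1.1 (add F p3):
                ○ open, literals {p3=F, p4=F}.
              branch 1.2.1.2 (add T p1):
                ○ open, literals {p1=T, p4=F}.
          branch 1.2.2 (add F p2):
            T (p3 implies p1): β-rule — branch into F p3  //  T p1.
              branch 1.2.2.1 (add F p3):
                ○ open, literals {p2=F, p3=F, p4=F}.
              branch 1.2.2.2 (add T p1):
                ○ open, literals {p1=T, p2=F, p4=F}.
  branch 2 (add T (p2 and not not not (p3 iff (not p2 and (p1 or not p4))))):
    T (p2 and not not not (p3 iff (not p2 and (p1 or not p4)))): α-rule — add T p2, T not not not (p3 iff (not p2 and (p1 or not p4))).
    T not not not (p3 iff (not p2 and (p1 or not p4))): drop double negation, giving T not (p3 iff (not p2 and (p1 or not p4))).
    T not (p3 iff (not p2 and (p1 or not p4))): β-rule — branch into T p3, F (not p2 and (p1 or not p4))  //  F p3, T (not p2 and (p1 or not p4)).
      branch 2.1 (add T p3, F (not p2 and (p1 or not p4))):
        F (not p2 and (p1 or not p4)): β-rule — branch into F not p2  //  F (p1 or not p4).
          branch 2.1.1 (add F not p2):
            ○ open, literals {p2=T, p3=T}.
          branch 2.1.2 (add F (p1 or not p4)):
            F (p1 or not p4): α-rule — add F p1, F not p4.
            ○ open, literals {p1=F, p2=T, p3=T, p4=T}.
      branch 2.2 (add F p3, T (not p2 and (p1 or not p4))):
        T (not p2 and (p1 or not p4)): α-rule — add T not p2, T (p1 or not p4).
        × closes — contains both p2 and not p2.
2 branches closed, 7 open.
Each open branch fixes some atoms; the unmentioned ones are free. Counting distinct full assignments: branch {p1=F, p2=F, p3=T, p4=T} (none free) contributes 1 new; branch {p3=F, p4=F} (p1, p2) contributes 4 new; branch {p1=T, p4=F} (p2, p3) contributes 2 new; branch {p2=F, p3=F, p4=F} (p1) contributes 0 new; branch {p1=T, p2=F, p4=F} (p3) contributes 0 new; branch {p2=T, p3=T} (p1, p4) contributes 3 new; branch {p1=F, p2=T, p3=T, p4=T} (none free) contributes 0 new. Total: 10.

10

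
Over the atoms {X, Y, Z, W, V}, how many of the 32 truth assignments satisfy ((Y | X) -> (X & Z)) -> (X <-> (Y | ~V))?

Initial set: {(((Y | X) -> (X & Z)) -> (X <-> (Y | ~V)))}.
(((Y | X) -> (X & Z)) -> (X <-> (Y | ~V))): β-rule — branch into ~((Y | X) -> (X & Z))  //  (X <-> (Y | ~V)).
  branch 1 (add ~((Y | X) -> (X & Z))):
    ~((Y | X) -> (X & Z)): α-rule — add (Y | X), ~(X & Z).
    (Y | X): β-rule — branch into Y  //  X.
      branch 1.1 (add Y):
        ~(X & Z): β-rule — branch into ~X  //  ~Z.
          branch 1.1.1 (add ~X):
            ○ open, literals {X=F, Y=T}.
          branch 1.1.2 (add ~Z):
            ○ open, literals {Y=T, Z=F}.
      branch 1.2 (add X):
        ~(X & Z): β-rule — branch into ~X  //  ~Z.
          branch 1.2.1 (add ~X):
            × closes — contains both X and ~X.
          branch 1.2.2 (add ~Z):
            ○ open, literals {X=T, Z=F}.
  branch 2 (add (X <-> (Y | ~V))):
    (X <-> (Y | ~V)): β-rule — branch into X, (Y | ~V)  //  ~X, ~(Y | ~V).
      branch 2.1 (add X, (Y | ~V)):
        (Y | ~V): β-rule — branch into Y  //  ~V.
          branch 2.1.1 (add Y):
            ○ open, literals {X=T, Y=T}.
          branch 2.1.2 (add ~V):
            ○ open, literals {V=F, X=T}.
      branch 2.2 (add ~X, ~(Y | ~V)):
        ~(Y | ~V): α-rule — add ~Y, ~~V.
        ○ open, literals {V=T, X=F, Y=F}.
1 branch closed, 6 open.
Each open branch fixes some atoms; the unmentioned ones are free. Counting distinct full assignments: branch {X=F, Y=T} (Z, W, V) contributes 8 new; branch {Y=T, Z=F} (X, W, V) contributes 4 new; branch {X=T, Z=F} (Y, W, V) contributes 4 new; branch {X=T, Y=T} (Z, W, V) contributes 4 new; branch {V=F, X=T} (Y, Z, W) contributes 2 new; branch {V=T, X=F, Y=F} (Z, W) contributes 4 new. Total: 26.

26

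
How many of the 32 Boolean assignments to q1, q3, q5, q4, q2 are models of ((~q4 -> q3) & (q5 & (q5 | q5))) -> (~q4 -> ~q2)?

30

Initial set: {T (((~q4 -> q3) & (q5 & (q5 | q5))) -> (~q4 -> ~q2))}.
T (((~q4 -> q3) & (q5 & (q5 | q5))) -> (~q4 -> ~q2)): β-rule — branch into F ((~q4 -> q3) & (q5 & (q5 | q5)))  //  T (~q4 -> ~q2).
  branch 1 (add F ((~q4 -> q3) & (q5 & (q5 | q5)))):
    F ((~q4 -> q3) & (q5 & (q5 | q5))): β-rule — branch into F (~q4 -> q3)  //  F (q5 & (q5 | q5)).
      branch 1.1 (add F (~q4 -> q3)):
        F (~q4 -> q3): α-rule — add T ~q4, F q3.
        ○ open, literals {q3=false, q4=false}.
      branch 1.2 (add F (q5 & (q5 | q5))):
        F (q5 & (q5 | q5)): β-rule — branch into F q5  //  F (q5 | q5).
          branch 1.2.1 (add F q5):
            ○ open, literals {q5=false}.
          branch 1.2.2 (add F (q5 | q5)):
            F (q5 | q5): α-rule — add F q5, F q5.
            ○ open, literals {q5=false}.
  branch 2 (add T (~q4 -> ~q2)):
    T (~q4 -> ~q2): β-rule — branch into F ~q4  //  T ~q2.
      branch 2.1 (add F ~q4):
        ○ open, literals {q4=true}.
      branch 2.2 (add T ~q2):
        ○ open, literals {q2=false}.
0 branches closed, 5 open.
Each open branch fixes some atoms; the unmentioned ones are free. Counting distinct full assignments: branch {q3=false, q4=false} (q1, q5, q2) contributes 8 new; branch {q5=false} (q1, q3, q4, q2) contributes 12 new; branch {q5=false} (q1, q3, q4, q2) contributes 0 new; branch {q4=true} (q1, q3, q5, q2) contributes 8 new; branch {q2=false} (q1, q3, q5, q4) contributes 2 new. Total: 30.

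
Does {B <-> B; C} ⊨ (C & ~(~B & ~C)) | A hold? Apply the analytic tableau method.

Initial set: {T (B <-> B); T C; F ((C & ~(~B & ~C)) | A)}.
F ((C & ~(~B & ~C)) | A): α-rule — add F (C & ~(~B & ~C)), F A.
T (B <-> B): β-rule — branch into T B, T B  //  F B, F B.
  branch 1 (add T B, T B):
    F (C & ~(~B & ~C)): β-rule — branch into F C  //  F ~(~B & ~C).
      branch 1.1 (add F C):
        × closes — contains both C and ~C.
      branch 1.2 (add F ~(~B & ~C)):
        F ~(~B & ~C): α-rule — add T ~B, T ~C.
        × closes — contains both B and ~B.
  branch 2 (add F B, F B):
    F (C & ~(~B & ~C)): β-rule — branch into F C  //  F ~(~B & ~C).
      branch 2.1 (add F C):
        × closes — contains both C and ~C.
      branch 2.2 (add F ~(~B & ~C)):
        F ~(~B & ~C): α-rule — add T ~B, T ~C.
        × closes — contains both C and ~C.
All 4 branches close.
Every branch closed, so the premises entail the conclusion.

Yes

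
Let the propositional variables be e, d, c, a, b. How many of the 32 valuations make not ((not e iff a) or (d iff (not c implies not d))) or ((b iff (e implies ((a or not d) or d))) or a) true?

Initial set: {(not ((not e iff a) or (d iff (not c implies not d))) or ((b iff (e implies ((a or not d) or d))) or a))}.
(not ((not e iff a) or (d iff (not c implies not d))) or ((b iff (e implies ((a or not d) or d))) or a)): β-rule — branch into not ((not e iff a) or (d iff (not c implies not d)))  //  ((b iff (e implies ((a or not d) or d))) or a).
  branch 1 (add not ((not e iff a) or (d iff (not c implies not d)))):
    not ((not e iff a) or (d iff (not c implies not d))): α-rule — add not (not e iff a), not (d iff (not c implies not d)).
    not (not e iff a): β-rule — branch into not e, not a  //  not not e, a.
      branch 1.1 (add not e, not a):
        not (d iff (not c implies not d)): β-rule — branch into d, not (not c implies not d)  //  not d, (not c implies not d).
          branch 1.1.1 (add d, not (not c implies not d)):
            not (not c implies not d): α-rule — add not c, not not d.
            ○ open, literals {a=false, c=false, d=true, e=false}.
          branch 1.1.2 (add not d, (not c implies not d)):
            (not c implies not d): β-rule — branch into not not c  //  not d.
              branch 1.1.2.1 (add not not c):
                ○ open, literals {a=false, c=true, d=false, e=false}.
              branch 1.1.2.2 (add not d):
                ○ open, literals {a=false, d=false, e=false}.
      branch 1.2 (add not not e, a):
        not (d iff (not c implies not d)): β-rule — branch into d, not (not c implies not d)  //  not d, (not c implies not d).
          branch 1.2.1 (add d, not (not c implies not d)):
            not (not c implies not d): α-rule — add not c, not not d.
            ○ open, literals {a=true, c=false, d=true, e=true}.
          branch 1.2.2 (add not d, (not c implies not d)):
            (not c implies not d): β-rule — branch into not not c  //  not d.
              branch 1.2.2.1 (add not not c):
                ○ open, literals {a=true, c=true, d=false, e=true}.
              branch 1.2.2.2 (add not d):
                ○ open, literals {a=true, d=false, e=true}.
  branch 2 (add ((b iff (e implies ((a or not d) or d))) or a)):
    ((b iff (e implies ((a or not d) or d))) or a): β-rule — branch into (b iff (e implies ((a or not d) or d)))  //  a.
      branch 2.1 (add (b iff (e implies ((a or not d) or d)))):
        (b iff (e implies ((a or not d) or d))): β-rule — branch into b, (e implies ((a or not d) or d))  //  not b, not (e implies ((a or not d) or d)).
          branch 2.1.1 (add b, (e implies ((a or not d) or d))):
            (e implies ((a or not d) or d)): β-rule — branch into not e  //  ((a or not d) or d).
              branch 2.1.1.1 (add not e):
                ○ open, literals {b=true, e=false}.
              branch 2.1.1.2 (add ((a or not d) or d)):
                ((a or not d) or d): β-rule — branch into (a or not d)  //  d.
                  branch 2.1.1.2.1 (add (a or not d)):
                    (a or not d): β-rule — branch into a  //  not d.
                      branch 2.1.1.2.1.1 (add a):
                        ○ open, literals {a=true, b=true}.
                      branch 2.1.1.2.1.2 (add not d):
                        ○ open, literals {b=true, d=false}.
                  branch 2.1.1.2.2 (add d):
                    ○ open, literals {b=true, d=true}.
          branch 2.1.2 (add not b, not (e implies ((a or not d) or d))):
            not (e implies ((a or not d) or d)): α-rule — add e, not ((a or not d) or d).
            not ((a or not d) or d): α-rule — add not (a or not d), not d.
            not (a or not d): α-rule — add not a, not not d.
            × closes — contains both d and not d.
      branch 2.2 (add a):
        ○ open, literals {a=true}.
1 branch closed, 11 open.
Each open branch fixes some atoms; the unmentioned ones are free. Counting distinct full assignments: branch {a=false, c=false, d=true, e=false} (b) contributes 2 new; branch {a=false, c=true, d=false, e=false} (b) contributes 2 new; branch {a=false, d=false, e=false} (c, b) contributes 2 new; branch {a=true, c=false, d=true, e=true} (b) contributes 2 new; branch {a=true, c=true, d=false, e=true} (b) contributes 2 new; branch {a=true, d=false, e=true} (c, b) contributes 2 new; branch {b=true, e=false} (d, c, a) contributes 5 new; branch {a=true, b=true} (e, d, c) contributes 1 new; branch {b=true, d=false} (e, c, a) contributes 2 new; branch {b=true, d=true} (e, c, a) contributes 2 new; branch {a=true} (e, d, c, b) contributes 5 new. Total: 27.

27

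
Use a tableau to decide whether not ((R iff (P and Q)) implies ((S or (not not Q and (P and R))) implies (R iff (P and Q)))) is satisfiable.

Unsatisfiable

Initial set: {not ((R iff (P and Q)) implies ((S or (not not Q and (P and R))) implies (R iff (P and Q))))}.
not ((R iff (P and Q)) implies ((S or (not not Q and (P and R))) implies (R iff (P and Q)))): α-rule — add (R iff (P and Q)), not ((S or (not not Q and (P and R))) implies (R iff (P and Q))).
not ((S or (not not Q and (P and R))) implies (R iff (P and Q))): α-rule — add (S or (not not Q and (P and R))), not (R iff (P and Q)).
(R iff (P and Q)): β-rule — branch into R, (P and Q)  //  not R, not (P and Q).
  branch 1 (add R, (P and Q)):
    (P and Q): α-rule — add P, Q.
    (S or (not not Q and (P and R))): β-rule — branch into S  //  (not not Q and (P and R)).
      branch 1.1 (add S):
        not (R iff (P and Q)): β-rule — branch into R, not (P and Q)  //  not R, (P and Q).
          branch 1.1.1 (add R, not (P and Q)):
            not (P and Q): β-rule — branch into not P  //  not Q.
              branch 1.1.1.1 (add not P):
                × closes — contains both P and not P.
              branch 1.1.1.2 (add not Q):
                × closes — contains both Q and not Q.
          branch 1.1.2 (add not R, (P and Q)):
            × closes — contains both R and not R.
      branch 1.2 (add (not not Q and (P and R))):
        (not not Q and (P and R)): α-rule — add not not Q, (P and R).
        not not Q: drop double negation, giving Q.
        (P and R): α-rule — add P, R.
        not (R iff (P and Q)): β-rule — branch into R, not (P and Q)  //  not R, (P and Q).
          branch 1.2.1 (add R, not (P and Q)):
            not (P and Q): β-rule — branch into not P  //  not Q.
              branch 1.2.1.1 (add not P):
                × closes — contains both P and not P.
              branch 1.2.1.2 (add not Q):
                × closes — contains both Q and not Q.
          branch 1.2.2 (add not R, (P and Q)):
            × closes — contains both R and not R.
  branch 2 (add not R, not (P and Q)):
    (S or (not not Q and (P and R))): β-rule — branch into S  //  (not not Q and (P and R)).
      branch 2.1 (add S):
        not (R iff (P and Q)): β-rule — branch into R, not (P and Q)  //  not R, (P and Q).
          branch 2.1.1 (add R, not (P and Q)):
            × closes — contains both R and not R.
          branch 2.1.2 (add not R, (P and Q)):
            (P and Q): α-rule — add P, Q.
            not (P and Q): β-rule — branch into not P  //  not Q.
              branch 2.1.2.1 (add not P):
                × closes — contains both P and not P.
              branch 2.1.2.2 (add not Q):
                × closes — contains both Q and not Q.
      branch 2.2 (add (not not Q and (P and R))):
        (not not Q and (P and R)): α-rule — add not not Q, (P and R).
        not not Q: drop double negation, giving Q.
        (P and R): α-rule — add P, R.
        × closes — contains both R and not R.
All 10 branches close.
Every branch closed; the formula is unsatisfiable.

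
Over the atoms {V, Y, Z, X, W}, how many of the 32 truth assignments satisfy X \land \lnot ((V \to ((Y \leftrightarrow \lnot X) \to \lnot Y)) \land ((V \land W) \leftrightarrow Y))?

Initial set: {(X \land \lnot ((V \to ((Y \leftrightarrow \lnot X) \to \lnot Y)) \land ((V \land W) \leftrightarrow Y)))}.
(X \land \lnot ((V \to ((Y \leftrightarrow \lnot X) \to \lnot Y)) \land ((V \land W) \leftrightarrow Y))): α-rule — add X, \lnot ((V \to ((Y \leftrightarrow \lnot X) \to \lnot Y)) \land ((V \land W) \leftrightarrow Y)).
\lnot ((V \to ((Y \leftrightarrow \lnot X) \to \lnot Y)) \land ((V \land W) \leftrightarrow Y)): β-rule — branch into \lnot (V \to ((Y \leftrightarrow \lnot X) \to \lnot Y))  //  \lnot ((V \land W) \leftrightarrow Y).
  branch 1 (add \lnot (V \to ((Y \leftrightarrow \lnot X) \to \lnot Y))):
    \lnot (V \to ((Y \leftrightarrow \lnot X) \to \lnot Y)): α-rule — add V, \lnot ((Y \leftrightarrow \lnot X) \to \lnot Y).
    \lnot ((Y \leftrightarrow \lnot X) \to \lnot Y): α-rule — add (Y \leftrightarrow \lnot X), \lnot \lnot Y.
    (Y \leftrightarrow \lnot X): β-rule — branch into Y, \lnot X  //  \lnot Y, \lnot \lnot X.
      branch 1.1 (add Y, \lnot X):
        × closes — contains both X and \lnot X.
      branch 1.2 (add \lnot Y, \lnot \lnot X):
        × closes — contains both Y and \lnot Y.
  branch 2 (add \lnot ((V \land W) \leftrightarrow Y)):
    \lnot ((V \land W) \leftrightarrow Y): β-rule — branch into (V \land W), \lnot Y  //  \lnot (V \land W), Y.
      branch 2.1 (add (V \land W), \lnot Y):
        (V \land W): α-rule — add V, W.
        ○ open, literals {V=1, W=1, X=1, Y=0}.
      branch 2.2 (add \lnot (V \land W), Y):
        \lnot (V \land W): β-rule — branch into \lnot V  //  \lnot W.
          branch 2.2.1 (add \lnot V):
            ○ open, literals {V=0, X=1, Y=1}.
          branch 2.2.2 (add \lnot W):
            ○ open, literals {W=0, X=1, Y=1}.
2 branches closed, 3 open.
Each open branch fixes some atoms; the unmentioned ones are free. Counting distinct full assignments: branch {V=1, W=1, X=1, Y=0} (Z) contributes 2 new; branch {V=0, X=1, Y=1} (Z, W) contributes 4 new; branch {W=0, X=1, Y=1} (V, Z) contributes 2 new. Total: 8.

8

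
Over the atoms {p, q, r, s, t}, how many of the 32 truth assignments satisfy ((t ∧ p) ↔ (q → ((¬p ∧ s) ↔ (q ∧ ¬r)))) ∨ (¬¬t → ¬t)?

24

Initial set: {(((t ∧ p) ↔ (q → ((¬p ∧ s) ↔ (q ∧ ¬r)))) ∨ (¬¬t → ¬t))}.
(((t ∧ p) ↔ (q → ((¬p ∧ s) ↔ (q ∧ ¬r)))) ∨ (¬¬t → ¬t)): β-rule — branch into ((t ∧ p) ↔ (q → ((¬p ∧ s) ↔ (q ∧ ¬r))))  //  (¬¬t → ¬t).
  branch 1 (add ((t ∧ p) ↔ (q → ((¬p ∧ s) ↔ (q ∧ ¬r))))):
    ((t ∧ p) ↔ (q → ((¬p ∧ s) ↔ (q ∧ ¬r)))): β-rule — branch into (t ∧ p), (q → ((¬p ∧ s) ↔ (q ∧ ¬r)))  //  ¬(t ∧ p), ¬(q → ((¬p ∧ s) ↔ (q ∧ ¬r))).
      branch 1.1 (add (t ∧ p), (q → ((¬p ∧ s) ↔ (q ∧ ¬r)))):
        (t ∧ p): α-rule — add t, p.
        (q → ((¬p ∧ s) ↔ (q ∧ ¬r))): β-rule — branch into ¬q  //  ((¬p ∧ s) ↔ (q ∧ ¬r)).
          branch 1.1.1 (add ¬q):
            ○ open, literals {p=T, q=F, t=T}.
          branch 1.1.2 (add ((¬p ∧ s) ↔ (q ∧ ¬r))):
            ((¬p ∧ s) ↔ (q ∧ ¬r)): β-rule — branch into (¬p ∧ s), (q ∧ ¬r)  //  ¬(¬p ∧ s), ¬(q ∧ ¬r).
              branch 1.1.2.1 (add (¬p ∧ s), (q ∧ ¬r)):
                (¬p ∧ s): α-rule — add ¬p, s.
                × closes — contains both p and ¬p.
              branch 1.1.2.2 (add ¬(¬p ∧ s), ¬(q ∧ ¬r)):
                ¬(¬p ∧ s): β-rule — branch into ¬¬p  //  ¬s.
                  branch 1.1.2.2.1 (add ¬¬p):
                    ¬(q ∧ ¬r): β-rule — branch into ¬q  //  ¬¬r.
                      branch 1.1.2.2.1.1 (add ¬q):
                        ○ open, literals {p=T, q=F, t=T}.
                      branch 1.1.2.2.1.2 (add ¬¬r):
                        ○ open, literals {p=T, r=T, t=T}.
                  branch 1.1.2.2.2 (add ¬s):
                    ¬(q ∧ ¬r): β-rule — branch into ¬q  //  ¬¬r.
                      branch 1.1.2.2.2.1 (add ¬q):
                        ○ open, literals {p=T, q=F, s=F, t=T}.
                      branch 1.1.2.2.2.2 (add ¬¬r):
                        ○ open, literals {p=T, r=T, s=F, t=T}.
      branch 1.2 (add ¬(t ∧ p), ¬(q → ((¬p ∧ s) ↔ (q ∧ ¬r)))):
        ¬(q → ((¬p ∧ s) ↔ (q ∧ ¬r))): α-rule — add q, ¬((¬p ∧ s) ↔ (q ∧ ¬r)).
        ¬(t ∧ p): β-rule — branch into ¬t  //  ¬p.
          branch 1.2.1 (add ¬t):
            ¬((¬p ∧ s) ↔ (q ∧ ¬r)): β-rule — branch into (¬p ∧ s), ¬(q ∧ ¬r)  //  ¬(¬p ∧ s), (q ∧ ¬r).
              branch 1.2.1.1 (add (¬p ∧ s), ¬(q ∧ ¬r)):
                (¬p ∧ s): α-rule — add ¬p, s.
                ¬(q ∧ ¬r): β-rule — branch into ¬q  //  ¬¬r.
                  branch 1.2.1.1.1 (add ¬q):
                    × closes — contains both q and ¬q.
                  branch 1.2.1.1.2 (add ¬¬r):
                    ○ open, literals {p=F, q=T, r=T, s=T, t=F}.
              branch 1.2.1.2 (add ¬(¬p ∧ s), (q ∧ ¬r)):
                (q ∧ ¬r): α-rule — add q, ¬r.
                ¬(¬p ∧ s): β-rule — branch into ¬¬p  //  ¬s.
                  branch 1.2.1.2.1 (add ¬¬p):
                    ○ open, literals {p=T, q=T, r=F, t=F}.
                  branch 1.2.1.2.2 (add ¬s):
                    ○ open, literals {q=T, r=F, s=F, t=F}.
          branch 1.2.2 (add ¬p):
            ¬((¬p ∧ s) ↔ (q ∧ ¬r)): β-rule — branch into (¬p ∧ s), ¬(q ∧ ¬r)  //  ¬(¬p ∧ s), (q ∧ ¬r).
              branch 1.2.2.1 (add (¬p ∧ s), ¬(q ∧ ¬r)):
                (¬p ∧ s): α-rule — add ¬p, s.
                ¬(q ∧ ¬r): β-rule — branch into ¬q  //  ¬¬r.
                  branch 1.2.2.1.1 (add ¬q):
                    × closes — contains both q and ¬q.
                  branch 1.2.2.1.2 (add ¬¬r):
                    ○ open, literals {p=F, q=T, r=T, s=T}.
              branch 1.2.2.2 (add ¬(¬p ∧ s), (q ∧ ¬r)):
                (q ∧ ¬r): α-rule — add q, ¬r.
                ¬(¬p ∧ s): β-rule — branch into ¬¬p  //  ¬s.
                  branch 1.2.2.2.1 (add ¬¬p):
                    × closes — contains both p and ¬p.
                  branch 1.2.2.2.2 (add ¬s):
                    ○ open, literals {p=F, q=T, r=F, s=F}.
  branch 2 (add (¬¬t → ¬t)):
    (¬¬t → ¬t): β-rule — branch into ¬¬¬t  //  ¬t.
      branch 2.1 (add ¬¬¬t):
        ¬¬¬t: drop double negation, giving ¬t.
        ○ open, literals {t=F}.
      branch 2.2 (add ¬t):
        ○ open, literals {t=F}.
4 branches closed, 12 open.
Each open branch fixes some atoms; the unmentioned ones are free. Counting distinct full assignments: branch {p=T, q=F, t=T} (r, s) contributes 4 new; branch {p=T, q=F, t=T} (r, s) contributes 0 new; branch {p=T, r=T, t=T} (q, s) contributes 2 new; branch {p=T, q=F, s=F, t=T} (r) contributes 0 new; branch {p=T, r=T, s=F, t=T} (q) contributes 0 new; branch {p=F, q=T, r=T, s=T, t=F} (none free) contributes 1 new; branch {p=T, q=T, r=F, t=F} (s) contributes 2 new; branch {q=T, r=F, s=F, t=F} (p) contributes 1 new; branch {p=F, q=T, r=T, s=T} (t) contributes 1 new; branch {p=F, q=T, r=F, s=F} (t) contributes 1 new; branch {t=F} (p, q, r, s) contributes 12 new; branch {t=F} (p, q, r, s) contributes 0 new. Total: 24.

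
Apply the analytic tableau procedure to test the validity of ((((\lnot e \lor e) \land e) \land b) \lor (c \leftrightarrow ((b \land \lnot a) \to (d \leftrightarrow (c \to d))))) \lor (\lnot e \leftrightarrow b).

Not valid

Assume the negation and expand:
Initial set: {\lnot (((((\lnot e \lor e) \land e) \land b) \lor (c \leftrightarrow ((b \land \lnot a) \to (d \leftrightarrow (c \to d))))) \lor (\lnot e \leftrightarrow b))}.
\lnot (((((\lnot e \lor e) \land e) \land b) \lor (c \leftrightarrow ((b \land \lnot a) \to (d \leftrightarrow (c \to d))))) \lor (\lnot e \leftrightarrow b)): α-rule — add \lnot ((((\lnot e \lor e) \land e) \land b) \lor (c \leftrightarrow ((b \land \lnot a) \to (d \leftrightarrow (c \to d))))), \lnot (\lnot e \leftrightarrow b).
\lnot ((((\lnot e \lor e) \land e) \land b) \lor (c \leftrightarrow ((b \land \lnot a) \to (d \leftrightarrow (c \to d))))): α-rule — add \lnot (((\lnot e \lor e) \land e) \land b), \lnot (c \leftrightarrow ((b \land \lnot a) \to (d \leftrightarrow (c \to d)))).
\lnot (\lnot e \leftrightarrow b): β-rule — branch into \lnot e, \lnot b  //  \lnot \lnot e, b.
  branch 1 (add \lnot e, \lnot b):
    \lnot (((\lnot e \lor e) \land e) \land b): β-rule — branch into \lnot ((\lnot e \lor e) \land e)  //  \lnot b.
      branch 1.1 (add \lnot ((\lnot e \lor e) \land e)):
        \lnot (c \leftrightarrow ((b \land \lnot a) \to (d \leftrightarrow (c \to d)))): β-rule — branch into c, \lnot ((b \land \lnot a) \to (d \leftrightarrow (c \to d)))  //  \lnot c, ((b \land \lnot a) \to (d \leftrightarrow (c \to d))).
          branch 1.1.1 (add c, \lnot ((b \land \lnot a) \to (d \leftrightarrow (c \to d)))):
            \lnot ((b \land \lnot a) \to (d \leftrightarrow (c \to d))): α-rule — add (b \land \lnot a), \lnot (d \leftrightarrow (c \to d)).
            (b \land \lnot a): α-rule — add b, \lnot a.
            × closes — contains both b and \lnot b.
          branch 1.1.2 (add \lnot c, ((b \land \lnot a) \to (d \leftrightarrow (c \to d)))):
            \lnot ((\lnot e \lor e) \land e): β-rule — branch into \lnot (\lnot e \lor e)  //  \lnot e.
              branch 1.1.2.1 (add \lnot (\lnot e \lor e)):
                \lnot (\lnot e \lor e): α-rule — add \lnot \lnot e, \lnot e.
                × closes — contains both e and \lnot e.
              branch 1.1.2.2 (add \lnot e):
                ((b \land \lnot a) \to (d \leftrightarrow (c \to d))): β-rule — branch into \lnot (b \land \lnot a)  //  (d \leftrightarrow (c \to d)).
                  branch 1.1.2.2.1 (add \lnot (b \land \lnot a)):
                    \lnot (b \land \lnot a): β-rule — branch into \lnot b  //  \lnot \lnot a.
                      branch 1.1.2.2.1.1 (add \lnot b):
                        ○ open, literals {b=0, c=0, e=0}.
                      branch 1.1.2.2.1.2 (add \lnot \lnot a):
                        ○ open, literals {a=1, b=0, c=0, e=0}.
                  branch 1.1.2.2.2 (add (d \leftrightarrow (c \to d))):
                    (d \leftrightarrow (c \to d)): β-rule — branch into d, (c \to d)  //  \lnot d, \lnot (c \to d).
                      branch 1.1.2.2.2.1 (add d, (c \to d)):
                        (c \to d): β-rule — branch into \lnot c  //  d.
                          branch 1.1.2.2.2.1.1 (add \lnot c):
                            ○ open, literals {b=0, c=0, d=1, e=0}.
                          branch 1.1.2.2.2.1.2 (add d):
                            ○ open, literals {b=0, c=0, d=1, e=0}.
                      branch 1.1.2.2.2.2 (add \lnot d, \lnot (c \to d)):
                        \lnot (c \to d): α-rule — add c, \lnot d.
                        × closes — contains both c and \lnot c.
      branch 1.2 (add \lnot b):
        \lnot (c \leftrightarrow ((b \land \lnot a) \to (d \leftrightarrow (c \to d)))): β-rule — branch into c, \lnot ((b \land \lnot a) \to (d \leftrightarrow (c \to d)))  //  \lnot c, ((b \land \lnot a) \to (d \leftrightarrow (c \to d))).
          branch 1.2.1 (add c, \lnot ((b \land \lnot a) \to (d \leftrightarrow (c \to d)))):
            \lnot ((b \land \lnot a) \to (d \leftrightarrow (c \to d))): α-rule — add (b \land \lnot a), \lnot (d \leftrightarrow (c \to d)).
            (b \land \lnot a): α-rule — add b, \lnot a.
            × closes — contains both b and \lnot b.
          branch 1.2.2 (add \lnot c, ((b \land \lnot a) \to (d \leftrightarrow (c \to d)))):
            ((b \land \lnot a) \to (d \leftrightarrow (c \to d))): β-rule — branch into \lnot (b \land \lnot a)  //  (d \leftrightarrow (c \to d)).
              branch 1.2.2.1 (add \lnot (b \land \lnot a)):
                \lnot (b \land \lnot a): β-rule — branch into \lnot b  //  \lnot \lnot a.
                  branch 1.2.2.1.1 (add \lnot b):
                    ○ open, literals {b=0, c=0, e=0}.
                  branch 1.2.2.1.2 (add \lnot \lnot a):
                    ○ open, literals {a=1, b=0, c=0, e=0}.
              branch 1.2.2.2 (add (d \leftrightarrow (c \to d))):
                (d \leftrightarrow (c \to d)): β-rule — branch into d, (c \to d)  //  \lnot d, \lnot (c \to d).
                  branch 1.2.2.2.1 (add d, (c \to d)):
                    (c \to d): β-rule — branch into \lnot c  //  d.
                      branch 1.2.2.2.1.1 (add \lnot c):
                        ○ open, literals {b=0, c=0, d=1, e=0}.
                      branch 1.2.2.2.1.2 (add d):
                        ○ open, literals {b=0, c=0, d=1, e=0}.
                  branch 1.2.2.2.2 (add \lnot d, \lnot (c \to d)):
                    \lnot (c \to d): α-rule — add c, \lnot d.
                    × closes — contains both c and \lnot c.
  branch 2 (add \lnot \lnot e, b):
    \lnot (((\lnot e \lor e) \land e) \land b): β-rule — branch into \lnot ((\lnot e \lor e) \land e)  //  \lnot b.
      branch 2.1 (add \lnot ((\lnot e \lor e) \land e)):
        \lnot (c \leftrightarrow ((b \land \lnot a) \to (d \leftrightarrow (c \to d)))): β-rule — branch into c, \lnot ((b \land \lnot a) \to (d \leftrightarrow (c \to d)))  //  \lnot c, ((b \land \lnot a) \to (d \leftrightarrow (c \to d))).
          branch 2.1.1 (add c, \lnot ((b \land \lnot a) \to (d \leftrightarrow (c \to d)))):
            \lnot ((b \land \lnot a) \to (d \leftrightarrow (c \to d))): α-rule — add (b \land \lnot a), \lnot (d \leftrightarrow (c \to d)).
            (b \land \lnot a): α-rule — add b, \lnot a.
            \lnot ((\lnot e \lor e) \land e): β-rule — branch into \lnot (\lnot e \lor e)  //  \lnot e.
              branch 2.1.1.1 (add \lnot (\lnot e \lor e)):
                \lnot (\lnot e \lor e): α-rule — add \lnot \lnot e, \lnot e.
                × closes — contains both e and \lnot e.
              branch 2.1.1.2 (add \lnot e):
                × closes — contains both e and \lnot e.
          branch 2.1.2 (add \lnot c, ((b \land \lnot a) \to (d \leftrightarrow (c \to d)))):
            \lnot ((\lnot e \lor e) \land e): β-rule — branch into \lnot (\lnot e \lor e)  //  \lnot e.
              branch 2.1.2.1 (add \lnot (\lnot e \lor e)):
                \lnot (\lnot e \lor e): α-rule — add \lnot \lnot e, \lnot e.
                × closes — contains both e and \lnot e.
              branch 2.1.2.2 (add \lnot e):
                × closes — contains both e and \lnot e.
      branch 2.2 (add \lnot b):
        × closes — contains both b and \lnot b.
10 branches closed, 8 open.
An open branch gives a countermodel: b=0, c=0, e=0 (unmentioned atoms arbitrary); under it the original formula is false.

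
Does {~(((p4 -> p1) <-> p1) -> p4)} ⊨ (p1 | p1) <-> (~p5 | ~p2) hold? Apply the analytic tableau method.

Initial set: {~(((p4 -> p1) <-> p1) -> p4); ~((p1 | p1) <-> (~p5 | ~p2))}.
~(((p4 -> p1) <-> p1) -> p4): α-rule — add ((p4 -> p1) <-> p1), ~p4.
~((p1 | p1) <-> (~p5 | ~p2)): β-rule — branch into (p1 | p1), ~(~p5 | ~p2)  //  ~(p1 | p1), (~p5 | ~p2).
  branch 1 (add (p1 | p1), ~(~p5 | ~p2)):
    ~(~p5 | ~p2): α-rule — add ~~p5, ~~p2.
    ((p4 -> p1) <-> p1): β-rule — branch into (p4 -> p1), p1  //  ~(p4 -> p1), ~p1.
      branch 1.1 (add (p4 -> p1), p1):
        (p1 | p1): β-rule — branch into p1  //  p1.
          branch 1.1.1 (add p1):
            (p4 -> p1): β-rule — branch into ~p4  //  p1.
              branch 1.1.1.1 (add ~p4):
                ○ open, literals {p1=1, p2=1, p4=0, p5=1}.
              branch 1.1.1.2 (add p1):
                ○ open, literals {p1=1, p2=1, p4=0, p5=1}.
          branch 1.1.2 (add p1):
            (p4 -> p1): β-rule — branch into ~p4  //  p1.
              branch 1.1.2.1 (add ~p4):
                ○ open, literals {p1=1, p2=1, p4=0, p5=1}.
              branch 1.1.2.2 (add p1):
                ○ open, literals {p1=1, p2=1, p4=0, p5=1}.
      branch 1.2 (add ~(p4 -> p1), ~p1):
        ~(p4 -> p1): α-rule — add p4, ~p1.
        × closes — contains both p4 and ~p4.
  branch 2 (add ~(p1 | p1), (~p5 | ~p2)):
    ~(p1 | p1): α-rule — add ~p1, ~p1.
    ((p4 -> p1) <-> p1): β-rule — branch into (p4 -> p1), p1  //  ~(p4 -> p1), ~p1.
      branch 2.1 (add (p4 -> p1), p1):
        × closes — contains both p1 and ~p1.
      branch 2.2 (add ~(p4 -> p1), ~p1):
        ~(p4 -> p1): α-rule — add p4, ~p1.
        × closes — contains both p4 and ~p4.
3 branches closed, 4 open.
An open branch gives a countermodel: p1=1, p2=1, p4=0, p5=1 (unmentioned atoms arbitrary); the premises hold there but the conclusion fails.

No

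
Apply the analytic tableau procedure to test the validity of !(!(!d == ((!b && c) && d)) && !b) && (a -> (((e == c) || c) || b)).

Not valid

Assume the negation and expand:
Initial set: {!(!(!(!d == ((!b && c) && d)) && !b) && (a -> (((e == c) || c) || b)))}.
!(!(!(!d == ((!b && c) && d)) && !b) && (a -> (((e == c) || c) || b))): β-rule — branch into !!(!(!d == ((!b && c) && d)) && !b)  //  !(a -> (((e == c) || c) || b)).
  branch 1 (add !!(!(!d == ((!b && c) && d)) && !b)):
    !!(!(!d == ((!b && c) && d)) && !b): α-rule — add !(!d == ((!b && c) && d)), !b.
    !(!d == ((!b && c) && d)): β-rule — branch into !d, !((!b && c) && d)  //  !!d, ((!b && c) && d).
      branch 1.1 (add !d, !((!b && c) && d)):
        !((!b && c) && d): β-rule — branch into !(!b && c)  //  !d.
          branch 1.1.1 (add !(!b && c)):
            !(!b && c): β-rule — branch into !!b  //  !c.
              branch 1.1.1.1 (add !!b):
                × closes — contains both b and !b.
              branch 1.1.1.2 (add !c):
                ○ open, literals {b=0, c=0, d=0}.
          branch 1.1.2 (add !d):
            ○ open, literals {b=0, d=0}.
      branch 1.2 (add !!d, ((!b && c) && d)):
        ((!b && c) && d): α-rule — add (!b && c), d.
        (!b && c): α-rule — add !b, c.
        ○ open, literals {b=0, c=1, d=1}.
  branch 2 (add !(a -> (((e == c) || c) || b))):
    !(a -> (((e == c) || c) || b)): α-rule — add a, !(((e == c) || c) || b).
    !(((e == c) || c) || b): α-rule — add !((e == c) || c), !b.
    !((e == c) || c): α-rule — add !(e == c), !c.
    !(e == c): β-rule — branch into e, !c  //  !e, c.
      branch 2.1 (add e, !c):
        ○ open, literals {a=1, b=0, c=0, e=1}.
      branch 2.2 (add !e, c):
        × closes — contains both c and !c.
2 branches closed, 4 open.
An open branch gives a countermodel: b=0, c=0, d=0 (unmentioned atoms arbitrary); under it the original formula is false.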